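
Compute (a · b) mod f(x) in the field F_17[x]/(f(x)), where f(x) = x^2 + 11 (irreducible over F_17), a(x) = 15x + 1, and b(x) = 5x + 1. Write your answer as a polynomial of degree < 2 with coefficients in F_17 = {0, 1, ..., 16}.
a · b ≡ 3x + 9 (mod f(x))

Multiply in F_17[x]: a(x)·b(x) = (15x + 1)·(5x + 1) = 7x^2 + 3x + 1. This has degree ≥ 2, so divide by f(x) over F_17: 7x^2 + 3x + 1 = (7)·(x^2 + 11) + (3x + 9). Hence a·b ≡ 3x + 9 (mod f). (F_17[x]/(f) is a field with 17^2 = 289 elements since f is irreducible of degree 2.)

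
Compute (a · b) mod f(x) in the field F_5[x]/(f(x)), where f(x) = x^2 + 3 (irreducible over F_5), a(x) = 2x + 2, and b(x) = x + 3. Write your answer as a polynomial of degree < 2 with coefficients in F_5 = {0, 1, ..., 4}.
a · b ≡ 3x (mod f(x))

Multiply in F_5[x]: a(x)·b(x) = (2x + 2)·(x + 3) = 2x^2 + 3x + 1. This has degree ≥ 2, so divide by f(x) over F_5: 2x^2 + 3x + 1 = (2)·(x^2 + 3) + (3x). Hence a·b ≡ 3x (mod f). (F_5[x]/(f) is a field with 5^2 = 25 elements since f is irreducible of degree 2.)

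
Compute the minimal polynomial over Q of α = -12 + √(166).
m_α(x) = x^2 + 24x - 22

From α + 12 = √(166), squaring gives (α + 12)^2 = 166, i.e. α^2 + 24α + 144 = 166, so α^2 + 24α - 22 = 0. The discriminant of x^2 + 24x - 22 is (24)^2 - 4·(-22) = 576 + 88 = 664, and 4·(166) is not a perfect square in Q since 166 is squarefree and ≠ 1. Hence x^2 + 24x - 22 is irreducible over Q and is the minimal polynomial of α.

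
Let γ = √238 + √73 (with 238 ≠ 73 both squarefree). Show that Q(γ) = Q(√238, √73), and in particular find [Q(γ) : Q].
[Q(γ) : Q] = 4 (equivalently, Q(γ) = Q(√238, √73))

Obviously Q(γ) ⊆ Q(√238, √73), and [Q(√238, √73):Q] = 4 (since 238, 73 are distinct squarefree integers > 1 with 17374 not a perfect square). To show equality we compute the minimal polynomial of γ. From γ = √238 + √73: γ^2 = 238 + 2√(17374) + 73 = 311 + 2√(17374), so γ^2 - 311 = 2√(17374); squaring, (γ^2 - 311)^2 = 4·17374, i.e. γ^4 - 622γ^2 + 96721 - 69496 = 0, i.e. γ^4 - 622γ^2 + 27225 = 0. So γ is a root of x^4 - 622x^2 + 27225. This polynomial is irreducible over Q: it has no rational root (each ±√238 ± √73 is irrational), and any factorization into two quadratics over Q would force √(17374) ∈ Q (pairing opposite roots) or √238, √73 ∈ Q (other pairings), all impossible. Hence [Q(γ):Q] = 4 = [Q(√238, √73):Q], so Q(γ) = Q(√238, √73).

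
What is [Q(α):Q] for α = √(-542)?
[Q(α):Q] = 2

[Q(α):Q] equals the degree of the minimal polynomial of α. Here α^2 = -542 and x^2 + 542 is irreducible (d = -542 is squarefree, ≠ 1, hence not a square), so deg(m_α) = 2. Thus [Q(α):Q] = 2.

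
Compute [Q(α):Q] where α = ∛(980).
[Q(α):Q] = 3

The minimal polynomial of α is x^3 - 980, irreducible over Q since 980 is not a perfect cube (so x^3 - 980 has no rational root). Hence [Q(α):Q] = deg(m_α) = 3.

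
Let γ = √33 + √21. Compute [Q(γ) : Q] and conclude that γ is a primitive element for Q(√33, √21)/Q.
[Q(γ) : Q] = 4 (equivalently, Q(γ) = Q(√33, √21))

Obviously Q(γ) ⊆ Q(√33, √21), and [Q(√33, √21):Q] = 4 (since 33, 21 are distinct squarefree integers > 1 with 693 not a perfect square). To show equality we compute the minimal polynomial of γ. From γ = √33 + √21: γ^2 = 33 + 2√(693) + 21 = 54 + 2√(693), so γ^2 - 54 = 2√(693); squaring, (γ^2 - 54)^2 = 4·693, i.e. γ^4 - 108γ^2 + 2916 - 2772 = 0, i.e. γ^4 - 108γ^2 + 144 = 0. So γ is a root of x^4 - 108x^2 + 144. This polynomial is irreducible over Q: it has no rational root (each ±√33 ± √21 is irrational), and any factorization into two quadratics over Q would force √(693) ∈ Q (pairing opposite roots) or √33, √21 ∈ Q (other pairings), all impossible. Hence [Q(γ):Q] = 4 = [Q(√33, √21):Q], so Q(γ) = Q(√33, √21).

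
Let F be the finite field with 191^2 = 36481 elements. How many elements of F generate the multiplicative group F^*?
There are φ(36480) = 9216 primitive elements

F_q^* is cyclic of order q - 1 = 36480. A cyclic group of order m has exactly φ(m) generators. Here m = 36480 = 2^7 · 3 · 5 · 19, so the number of primitive elements is φ(36480) = 9216.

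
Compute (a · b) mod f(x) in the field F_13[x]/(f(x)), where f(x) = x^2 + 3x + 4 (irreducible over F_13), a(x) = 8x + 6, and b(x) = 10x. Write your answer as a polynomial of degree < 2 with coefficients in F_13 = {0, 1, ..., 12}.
a · b ≡ 2x + 5 (mod f(x))

Multiply in F_13[x]: a(x)·b(x) = (8x + 6)·(10x) = 2x^2 + 8x. This has degree ≥ 2, so divide by f(x) over F_13: 2x^2 + 8x = (2)·(x^2 + 3x + 4) + (2x + 5). Hence a·b ≡ 2x + 5 (mod f). (F_13[x]/(f) is a field with 13^2 = 169 elements since f is irreducible of degree 2.)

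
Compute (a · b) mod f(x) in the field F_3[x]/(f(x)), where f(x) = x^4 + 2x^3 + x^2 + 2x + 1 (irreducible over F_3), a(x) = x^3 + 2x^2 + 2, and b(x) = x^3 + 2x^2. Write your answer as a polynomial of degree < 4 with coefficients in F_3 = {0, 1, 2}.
a · b ≡ 1 (mod f(x))

Multiply in F_3[x]: a(x)·b(x) = (x^3 + 2x^2 + 2)·(x^3 + 2x^2) = x^6 + x^5 + x^4 + 2x^3 + x^2. This has degree ≥ 4, so divide by f(x) over F_3: x^6 + x^5 + x^4 + 2x^3 + x^2 = (x^2 + 2x + 2)·(x^4 + 2x^3 + x^2 + 2x + 1) + (1). Hence a·b ≡ 1 (mod f). (F_3[x]/(f) is a field with 3^4 = 81 elements since f is irreducible of degree 4.)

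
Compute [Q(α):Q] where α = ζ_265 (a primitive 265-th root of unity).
[Q(α):Q] = 208

The minimal polynomial of ζ_265 over Q is the 265-th cyclotomic polynomial Φ_265(x), which is irreducible over Q and has degree φ(265) = 208. Hence [Q(α):Q] = φ(265) = 208.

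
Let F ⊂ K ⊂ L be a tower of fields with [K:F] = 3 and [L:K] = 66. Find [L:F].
[L:F] = 198

The tower law says that for any tower of field extensions F ⊂ K ⊂ L with finite degrees, [L:F] = [L:K] · [K:F]. Here this gives [L:F] = 66 · 3 = 198.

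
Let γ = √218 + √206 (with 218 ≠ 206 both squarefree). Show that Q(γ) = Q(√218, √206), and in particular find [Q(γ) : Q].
[Q(γ) : Q] = 4 (equivalently, Q(γ) = Q(√218, √206))

Obviously Q(γ) ⊆ Q(√218, √206), and [Q(√218, √206):Q] = 4 (since 218, 206 are distinct squarefree integers > 1 with 44908 not a perfect square). To show equality we compute the minimal polynomial of γ. From γ = √218 + √206: γ^2 = 218 + 2√(44908) + 206 = 424 + 2√(44908), so γ^2 - 424 = 2√(44908); squaring, (γ^2 - 424)^2 = 4·44908, i.e. γ^4 - 848γ^2 + 179776 - 179632 = 0, i.e. γ^4 - 848γ^2 + 144 = 0. So γ is a root of x^4 - 848x^2 + 144. This polynomial is irreducible over Q: it has no rational root (each ±√218 ± √206 is irrational), and any factorization into two quadratics over Q would force √(44908) ∈ Q (pairing opposite roots) or √218, √206 ∈ Q (other pairings), all impossible. Hence [Q(γ):Q] = 4 = [Q(√218, √206):Q], so Q(γ) = Q(√218, √206).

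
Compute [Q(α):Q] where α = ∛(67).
[Q(α):Q] = 3

The minimal polynomial of α is x^3 - 67, irreducible over Q since 67 is not a perfect cube (so x^3 - 67 has no rational root). Hence [Q(α):Q] = deg(m_α) = 3.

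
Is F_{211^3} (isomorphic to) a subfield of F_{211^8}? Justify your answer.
No: F_{211^3} is not a subfield of F_{211^8}

F_{p^m} embeds in F_{p^n} iff m | n. Here 3 ∤ 8 (since 8 = 2·3 + 2 with remainder 2 ≠ 0), so F_{211^3} is not a subfield of F_{211^8}. Equivalently: if it were, the tower law would give 3 = [F_{211^3}:F_211] dividing [F_{211^8}:F_211] = 8, contradiction.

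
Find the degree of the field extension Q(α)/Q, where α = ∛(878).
[Q(α):Q] = 3

The minimal polynomial of α is x^3 - 878, irreducible over Q since 878 is not a perfect cube (so x^3 - 878 has no rational root). Hence [Q(α):Q] = deg(m_α) = 3.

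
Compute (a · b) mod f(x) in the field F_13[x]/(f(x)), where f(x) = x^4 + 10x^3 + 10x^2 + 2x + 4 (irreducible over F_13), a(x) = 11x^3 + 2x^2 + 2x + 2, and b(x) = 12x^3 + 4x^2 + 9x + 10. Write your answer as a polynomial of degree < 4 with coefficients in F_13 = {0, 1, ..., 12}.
a · b ≡ 12x^3 + 5x^2 + 12x + 1 (mod f(x))

Multiply in F_13[x]: a(x)·b(x) = (11x^3 + 2x^2 + 2x + 2)·(12x^3 + 4x^2 + 9x + 10) = 2x^6 + 3x^5 + x^4 + 4x^3 + 7x^2 + 12x + 7. This has degree ≥ 4, so divide by f(x) over F_13: 2x^6 + 3x^5 + x^4 + 4x^3 + 7x^2 + 12x + 7 = (2x^2 + 9x + 8)·(x^4 + 10x^3 + 10x^2 + 2x + 4) + (12x^3 + 5x^2 + 12x + 1). Hence a·b ≡ 12x^3 + 5x^2 + 12x + 1 (mod f). (F_13[x]/(f) is a field with 13^4 = 28561 elements since f is irreducible of degree 4.)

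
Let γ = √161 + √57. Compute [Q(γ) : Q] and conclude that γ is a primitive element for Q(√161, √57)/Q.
[Q(γ) : Q] = 4 (equivalently, Q(γ) = Q(√161, √57))

Obviously Q(γ) ⊆ Q(√161, √57), and [Q(√161, √57):Q] = 4 (since 161, 57 are distinct squarefree integers > 1 with 9177 not a perfect square). To show equality we compute the minimal polynomial of γ. From γ = √161 + √57: γ^2 = 161 + 2√(9177) + 57 = 218 + 2√(9177), so γ^2 - 218 = 2√(9177); squaring, (γ^2 - 218)^2 = 4·9177, i.e. γ^4 - 436γ^2 + 47524 - 36708 = 0, i.e. γ^4 - 436γ^2 + 10816 = 0. So γ is a root of x^4 - 436x^2 + 10816. This polynomial is irreducible over Q: it has no rational root (each ±√161 ± √57 is irrational), and any factorization into two quadratics over Q would force √(9177) ∈ Q (pairing opposite roots) or √161, √57 ∈ Q (other pairings), all impossible. Hence [Q(γ):Q] = 4 = [Q(√161, √57):Q], so Q(γ) = Q(√161, √57).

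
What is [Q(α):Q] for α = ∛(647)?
[Q(α):Q] = 3

The minimal polynomial of α is x^3 - 647, irreducible over Q since 647 is not a perfect cube (so x^3 - 647 has no rational root). Hence [Q(α):Q] = deg(m_α) = 3.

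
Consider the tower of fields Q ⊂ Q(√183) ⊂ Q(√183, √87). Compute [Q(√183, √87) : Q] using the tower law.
[Q(√183, √87) : Q] = 4

[Q(√183):Q] = 2 (min poly x^2 - 183, irreducible since 183 is squarefree > 1). For the top step, suppose √87 ∈ Q(√183), say √87 = c + d√183 with c, d ∈ Q. Squaring: 87 = c^2 + 183d^2 + 2cd√183. Since √183 ∉ Q this forces 2cd = 0. If d = 0 then √87 = c ∈ Q, contradicting 87 squarefree > 1. If c = 0 then 87 = 183d^2, so 183·87 = (183d)^2 is a perfect square in Q — but 183·87 = 15921 is not a perfect square (since 183 and 87 are distinct squarefree integers). Contradiction. Hence √87 ∉ Q(√183), so x^2 - 87 stays irreducible over Q(√183) and [Q(√183, √87) : Q(√183)] = 2. By the tower law, [Q(√183, √87) : Q] = 2 · 2 = 4.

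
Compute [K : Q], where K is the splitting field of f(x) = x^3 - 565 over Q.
[K : Q] = 6

The roots of x^3 - 565 are ∛565, ω∛565, ω^2∛565 where ω = e^(2πi/3) is a primitive cube root of unity, so K = Q(∛565, ω). Now [Q(∛565):Q] = 3 (since 565 is not a perfect cube, x^3 - 565 is irreducible) and [Q(ω):Q] = 2. Both 2 and 3 divide [K:Q], and [K:Q] ≤ 3·2 = 6, so [K:Q] = 6. (Equivalently: Q(∛565) ⊂ R but ω ∉ R, so [K : Q(∛565)] = 2.)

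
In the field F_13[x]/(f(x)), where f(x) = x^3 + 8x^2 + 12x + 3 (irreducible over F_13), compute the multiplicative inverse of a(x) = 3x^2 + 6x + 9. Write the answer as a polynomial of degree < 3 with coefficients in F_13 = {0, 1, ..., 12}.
a(x)^(-1) ≡ 2x^2 + 6x + 10 (mod f(x))

Since f is irreducible over F_13, F_13[x]/(f) is a field and a(x) ≠ 0 has an inverse. Apply the extended Euclidean algorithm to f(x) and a(x) in F_13[x]: f(x) = (9x + 2)·a(x) + (10x + 11);  a(x) = (12x + 3)·(10x + 11) + (2). The last nonzero remainder is the constant 2 = gcd(f, a) in F_13. Back-substituting through the division chain expresses 2 = s(x)·a(x) + t(x)·f(x) with s(x) ≡ 4x^2 + 12x + 7 (mod f), so (4x^2 + 12x + 7)·a(x) ≡ 2 (mod f). Multiplying by 2^(-1) ≡ 7 in F_13 gives a(x)^(-1) ≡ 7·(4x^2 + 12x + 7) ≡ 2x^2 + 6x + 10 (mod f). Check: (3x^2 + 6x + 9)·(2x^2 + 6x + 10) = 6x^4 + 4x^3 + 6x^2 + 10x + 12 ≡ 1 (mod x^3 + 8x^2 + 12x + 3).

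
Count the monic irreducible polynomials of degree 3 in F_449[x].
There are 30172800 monic irreducible polynomials of degree 3 over F_449

Each element of F_{449^3} that lies in no proper subfield is a root of exactly one monic irreducible of degree 3 over F_449, and each such polynomial has 3 distinct roots in F_{449^3}. By Möbius inversion the count is N_449(3) = (1/3) Σ_{d|3} μ(3/d) · 449^d = (1/3)(μ(3)·449^1 + μ(1)·449^3) = 90518400/3 = 30172800.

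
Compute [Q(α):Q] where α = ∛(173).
[Q(α):Q] = 3

The minimal polynomial of α is x^3 - 173, irreducible over Q since 173 is not a perfect cube (so x^3 - 173 has no rational root). Hence [Q(α):Q] = deg(m_α) = 3.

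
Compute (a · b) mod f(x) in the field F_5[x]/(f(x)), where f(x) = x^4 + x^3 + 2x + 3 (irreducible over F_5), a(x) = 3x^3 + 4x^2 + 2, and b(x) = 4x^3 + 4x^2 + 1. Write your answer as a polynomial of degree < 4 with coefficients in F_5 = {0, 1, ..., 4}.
a · b ≡ 2x^3 + 4x^2 + 2x + 2 (mod f(x))

Multiply in F_5[x]: a(x)·b(x) = (3x^3 + 4x^2 + 2)·(4x^3 + 4x^2 + 1) = 2x^6 + 3x^5 + x^4 + x^3 + 2x^2 + 2. This has degree ≥ 4, so divide by f(x) over F_5: 2x^6 + 3x^5 + x^4 + x^3 + 2x^2 + 2 = (2x^2 + x)·(x^4 + x^3 + 2x + 3) + (2x^3 + 4x^2 + 2x + 2). Hence a·b ≡ 2x^3 + 4x^2 + 2x + 2 (mod f). (F_5[x]/(f) is a field with 5^4 = 625 elements since f is irreducible of degree 4.)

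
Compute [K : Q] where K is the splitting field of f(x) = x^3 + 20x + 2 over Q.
[K : Q] = 6

By the rational root test, any rational root of the monic integer polynomial f(x) = x^3 + 20x + 2 must be an integer dividing the constant term 2, i.e. one of ±{1, 2}. Evaluating: f(1) = 23, f(-1) = -19, f(2) = 50, f(-2) = -46; none is 0, so f has no rational root and is therefore irreducible over Q (a cubic with no linear factor over a field is irreducible). For an irreducible cubic, the Galois group is A_3 or S_3 according as the discriminant disc(f) = -4a^3 - 27b^2 = -4·(20)^3 - 27·(2)^2 = -32108 is or is not a square in Q. Here disc(f) = -32108 is not a perfect square in Q, so the Galois group of f over Q is not contained in A_3 and must be all of S_3. The splitting field has degree |S_3| = 6 over Q, so [K : Q] = 6.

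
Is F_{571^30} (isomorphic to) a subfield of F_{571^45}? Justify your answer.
No: F_{571^30} is not a subfield of F_{571^45}

F_{p^m} embeds in F_{p^n} iff m | n. Here 30 ∤ 45 (since 45 = 1·30 + 15 with remainder 15 ≠ 0), so F_{571^30} is not a subfield of F_{571^45}. Equivalently: if it were, the tower law would give 30 = [F_{571^30}:F_571] dividing [F_{571^45}:F_571] = 45, contradiction.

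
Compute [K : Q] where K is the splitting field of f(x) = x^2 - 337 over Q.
[K : Q] = 2

f(x) = x^2 - 337 factors as (x - √337)(x + √337). The splitting field is K = Q(√337). Since 337 is squarefree and > 1, it is not a perfect square, so x^2 - 337 is irreducible over Q and [Q(√337) : Q] = 2. Hence [K : Q] = 2.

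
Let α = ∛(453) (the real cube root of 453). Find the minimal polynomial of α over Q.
m_α(x) = x^3 - 453

α satisfies α^3 = 453, so x^3 - 453 annihilates α. By the rational root test, a rational root p/q (in lowest terms) of x^3 - 453 would satisfy p^3 = 453 q^3, forcing q = 1 and p^3 = 453; but 453 is not a perfect cube, contradiction. A monic cubic over Q with no rational root is irreducible (any nontrivial factorization would include a linear factor). Hence x^3 - 453 is the minimal polynomial of α, and in particular [Q(α):Q] = 3.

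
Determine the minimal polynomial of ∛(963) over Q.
m_α(x) = x^3 - 963

α satisfies α^3 = 963, so x^3 - 963 annihilates α. By the rational root test, a rational root p/q (in lowest terms) of x^3 - 963 would satisfy p^3 = 963 q^3, forcing q = 1 and p^3 = 963; but 963 is not a perfect cube, contradiction. A monic cubic over Q with no rational root is irreducible (any nontrivial factorization would include a linear factor). Hence x^3 - 963 is the minimal polynomial of α, and in particular [Q(α):Q] = 3.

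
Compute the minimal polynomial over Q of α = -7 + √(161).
m_α(x) = x^2 + 14x - 112

From α + 7 = √(161), squaring gives (α + 7)^2 = 161, i.e. α^2 + 14α + 49 = 161, so α^2 + 14α - 112 = 0. The discriminant of x^2 + 14x - 112 is (14)^2 - 4·(-112) = 196 + 448 = 644, and 4·(161) is not a perfect square in Q since 161 is squarefree and ≠ 1. Hence x^2 + 14x - 112 is irreducible over Q and is the minimal polynomial of α.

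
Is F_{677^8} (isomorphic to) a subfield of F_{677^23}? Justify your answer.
No: F_{677^8} is not a subfield of F_{677^23}

F_{p^m} embeds in F_{p^n} iff m | n. Here 8 ∤ 23 (since 23 = 2·8 + 7 with remainder 7 ≠ 0), so F_{677^8} is not a subfield of F_{677^23}. Equivalently: if it were, the tower law would give 8 = [F_{677^8}:F_677] dividing [F_{677^23}:F_677] = 23, contradiction.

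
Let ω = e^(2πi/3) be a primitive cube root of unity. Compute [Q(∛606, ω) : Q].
[Q(∛606, ω) : Q] = 6

[Q(∛606):Q] = 3 (min poly x^3 - 606, irreducible since 606 is not a perfect cube). [Q(ω):Q] = 2 (min poly x^2 + x + 1). Since Q(∛606) ⊂ R and ω ∉ R, we have ω ∉ Q(∛606), so x^2 + x + 1 remains irreducible over Q(∛606) and [Q(∛606, ω) : Q(∛606)] = 2. By the tower law, [Q(∛606, ω) : Q] = 3 · 2 = 6. (In fact Q(∛606, ω) is the splitting field of x^3 - 606 over Q.)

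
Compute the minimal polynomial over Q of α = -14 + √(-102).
m_α(x) = x^2 + 28x + 298

From α + 14 = √(-102), squaring gives (α + 14)^2 = -102, i.e. α^2 + 28α + 196 = -102, so α^2 + 28α + 298 = 0. The discriminant of x^2 + 28x + 298 is (28)^2 - 4·(298) = 784 - 1192 = -408, and 4·(-102) is not a perfect square in Q since -102 is squarefree and ≠ 1. Hence x^2 + 28x + 298 is irreducible over Q and is the minimal polynomial of α.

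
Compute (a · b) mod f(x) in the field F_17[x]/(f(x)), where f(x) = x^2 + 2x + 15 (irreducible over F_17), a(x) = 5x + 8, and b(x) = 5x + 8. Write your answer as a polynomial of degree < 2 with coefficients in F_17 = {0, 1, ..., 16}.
a · b ≡ 13x + 12 (mod f(x))

Multiply in F_17[x]: a(x)·b(x) = (5x + 8)·(5x + 8) = 8x^2 + 12x + 13. This has degree ≥ 2, so divide by f(x) over F_17: 8x^2 + 12x + 13 = (8)·(x^2 + 2x + 15) + (13x + 12). Hence a·b ≡ 13x + 12 (mod f). (F_17[x]/(f) is a field with 17^2 = 289 elements since f is irreducible of degree 2.)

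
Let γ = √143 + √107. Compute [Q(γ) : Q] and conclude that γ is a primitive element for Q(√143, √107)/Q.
[Q(γ) : Q] = 4 (equivalently, Q(γ) = Q(√143, √107))

Obviously Q(γ) ⊆ Q(√143, √107), and [Q(√143, √107):Q] = 4 (since 143, 107 are distinct squarefree integers > 1 with 15301 not a perfect square). To show equality we compute the minimal polynomial of γ. From γ = √143 + √107: γ^2 = 143 + 2√(15301) + 107 = 250 + 2√(15301), so γ^2 - 250 = 2√(15301); squaring, (γ^2 - 250)^2 = 4·15301, i.e. γ^4 - 500γ^2 + 62500 - 61204 = 0, i.e. γ^4 - 500γ^2 + 1296 = 0. So γ is a root of x^4 - 500x^2 + 1296. This polynomial is irreducible over Q: it has no rational root (each ±√143 ± √107 is irrational), and any factorization into two quadratics over Q would force √(15301) ∈ Q (pairing opposite roots) or √143, √107 ∈ Q (other pairings), all impossible. Hence [Q(γ):Q] = 4 = [Q(√143, √107):Q], so Q(γ) = Q(√143, √107).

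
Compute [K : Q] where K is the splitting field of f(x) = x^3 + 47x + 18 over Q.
[K : Q] = 6

By the rational root test, any rational root of the monic integer polynomial f(x) = x^3 + 47x + 18 must be an integer dividing the constant term 18, i.e. one of ±{1, 2, 3, 6, 9, 18}. Evaluating: f(1) = 66, f(-1) = -30, f(2) = 120, f(-2) = -84, f(3) = 186, f(-3) = -150, f(6) = 516, f(-6) = -480, f(9) = 1170, f(-9) = -1134, f(18) = 6696, f(-18) = -6660; none is 0, so f has no rational root and is therefore irreducible over Q (a cubic with no linear factor over a field is irreducible). For an irreducible cubic, the Galois group is A_3 or S_3 according as the discriminant disc(f) = -4a^3 - 27b^2 = -4·(47)^3 - 27·(18)^2 = -424040 is or is not a square in Q. Here disc(f) = -424040 is not a perfect square in Q, so the Galois group of f over Q is not contained in A_3 and must be all of S_3. The splitting field has degree |S_3| = 6 over Q, so [K : Q] = 6.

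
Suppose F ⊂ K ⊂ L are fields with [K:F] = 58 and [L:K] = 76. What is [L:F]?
[L:F] = 4408

The tower law says that for any tower of field extensions F ⊂ K ⊂ L with finite degrees, [L:F] = [L:K] · [K:F]. Here this gives [L:F] = 76 · 58 = 4408.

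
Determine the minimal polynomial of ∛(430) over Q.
m_α(x) = x^3 - 430

α satisfies α^3 = 430, so x^3 - 430 annihilates α. By the rational root test, a rational root p/q (in lowest terms) of x^3 - 430 would satisfy p^3 = 430 q^3, forcing q = 1 and p^3 = 430; but 430 is not a perfect cube, contradiction. A monic cubic over Q with no rational root is irreducible (any nontrivial factorization would include a linear factor). Hence x^3 - 430 is the minimal polynomial of α, and in particular [Q(α):Q] = 3.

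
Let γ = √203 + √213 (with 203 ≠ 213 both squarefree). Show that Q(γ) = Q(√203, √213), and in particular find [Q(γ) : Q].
[Q(γ) : Q] = 4 (equivalently, Q(γ) = Q(√203, √213))

Obviously Q(γ) ⊆ Q(√203, √213), and [Q(√203, √213):Q] = 4 (since 203, 213 are distinct squarefree integers > 1 with 43239 not a perfect square). To show equality we compute the minimal polynomial of γ. From γ = √203 + √213: γ^2 = 203 + 2√(43239) + 213 = 416 + 2√(43239), so γ^2 - 416 = 2√(43239); squaring, (γ^2 - 416)^2 = 4·43239, i.e. γ^4 - 832γ^2 + 173056 - 172956 = 0, i.e. γ^4 - 832γ^2 + 100 = 0. So γ is a root of x^4 - 832x^2 + 100. This polynomial is irreducible over Q: it has no rational root (each ±√203 ± √213 is irrational), and any factorization into two quadratics over Q would force √(43239) ∈ Q (pairing opposite roots) or √203, √213 ∈ Q (other pairings), all impossible. Hence [Q(γ):Q] = 4 = [Q(√203, √213):Q], so Q(γ) = Q(√203, √213).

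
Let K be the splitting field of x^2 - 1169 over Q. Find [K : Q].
[K : Q] = 2

f(x) = x^2 - 1169 factors as (x - √1169)(x + √1169). The splitting field is K = Q(√1169). Since 1169 is squarefree and > 1, it is not a perfect square, so x^2 - 1169 is irreducible over Q and [Q(√1169) : Q] = 2. Hence [K : Q] = 2.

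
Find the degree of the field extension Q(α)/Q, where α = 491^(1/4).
[Q(α):Q] = 4

α is a root of x^4 - 491. By Eisenstein's criterion at the prime p = 491 (which divides the constant term 491 but p^2 = 241081 does not, since 491 is squarefree), x^4 - 491 is irreducible over Q. Hence [Q(α):Q] = 4.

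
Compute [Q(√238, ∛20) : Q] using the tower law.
[Q(√238, ∛20) : Q] = 6

Let L = Q(√238, ∛20). Since Q(√238) ⊂ L and [Q(√238):Q] = 2, the tower law gives 2 | [L:Q]. Likewise Q(∛20) ⊂ L with [Q(∛20):Q] = 3 (because 20 is not a perfect cube), so 3 | [L:Q]. As gcd(2,3) = 1, [L:Q] is divisible by 6. Conversely L is generated over Q by √238 and ∛20, so [L:Q] ≤ 2·3 = 6. Therefore [Q(√238, ∛20) : Q] = 6.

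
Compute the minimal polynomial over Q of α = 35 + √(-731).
m_α(x) = x^2 - 70x + 1956

From α - 35 = √(-731), squaring gives (α - 35)^2 = -731, i.e. α^2 - 70α + 1225 = -731, so α^2 - 70α + 1956 = 0. The discriminant of x^2 - 70x + 1956 is (-70)^2 - 4·(1956) = 4900 - 7824 = -2924, and 4·(-731) is not a perfect square in Q since -731 is squarefree and ≠ 1. Hence x^2 - 70x + 1956 is irreducible over Q and is the minimal polynomial of α.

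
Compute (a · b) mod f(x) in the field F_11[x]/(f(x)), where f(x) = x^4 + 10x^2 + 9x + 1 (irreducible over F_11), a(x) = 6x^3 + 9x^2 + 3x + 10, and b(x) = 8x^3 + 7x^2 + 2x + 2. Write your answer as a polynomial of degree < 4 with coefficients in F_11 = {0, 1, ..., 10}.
a · b ≡ 3x^2 + 8x + 5 (mod f(x))

Multiply in F_11[x]: a(x)·b(x) = (6x^3 + 9x^2 + 3x + 10)·(8x^3 + 7x^2 + 2x + 2) = 4x^6 + 4x^5 + 10x^3 + 6x^2 + 4x + 9. This has degree ≥ 4, so divide by f(x) over F_11: 4x^6 + 4x^5 + 10x^3 + 6x^2 + 4x + 9 = (4x^2 + 4x + 4)·(x^4 + 10x^2 + 9x + 1) + (3x^2 + 8x + 5). Hence a·b ≡ 3x^2 + 8x + 5 (mod f). (F_11[x]/(f) is a field with 11^4 = 14641 elements since f is irreducible of degree 4.)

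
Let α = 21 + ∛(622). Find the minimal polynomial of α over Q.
m_α(x) = x^3 - 63x^2 + 1323x - 9883

Set β = α - 21 = ∛(622), so β^3 = 622. Then (α - 21)^3 - 622 = 0, i.e. α is a root of g(x) = (x - 21)^3 - 622 = x^3 - 63x^2 + 1323x - 9883. Since g(x) = h(x - 21) where h(x) = x^3 - 622, and h is irreducible over Q (because 622 is not a perfect cube, so h has no rational root, and a monic cubic with no rational root is irreducible), g is also irreducible (irreducibility is preserved under the substitution x → x - 21). Hence m_α(x) = x^3 - 63x^2 + 1323x - 9883.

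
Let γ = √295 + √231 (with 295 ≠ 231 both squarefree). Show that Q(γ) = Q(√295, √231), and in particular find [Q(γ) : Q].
[Q(γ) : Q] = 4 (equivalently, Q(γ) = Q(√295, √231))

Obviously Q(γ) ⊆ Q(√295, √231), and [Q(√295, √231):Q] = 4 (since 295, 231 are distinct squarefree integers > 1 with 68145 not a perfect square). To show equality we compute the minimal polynomial of γ. From γ = √295 + √231: γ^2 = 295 + 2√(68145) + 231 = 526 + 2√(68145), so γ^2 - 526 = 2√(68145); squaring, (γ^2 - 526)^2 = 4·68145, i.e. γ^4 - 1052γ^2 + 276676 - 272580 = 0, i.e. γ^4 - 1052γ^2 + 4096 = 0. So γ is a root of x^4 - 1052x^2 + 4096. This polynomial is irreducible over Q: it has no rational root (each ±√295 ± √231 is irrational), and any factorization into two quadratics over Q would force √(68145) ∈ Q (pairing opposite roots) or √295, √231 ∈ Q (other pairings), all impossible. Hence [Q(γ):Q] = 4 = [Q(√295, √231):Q], so Q(γ) = Q(√295, √231).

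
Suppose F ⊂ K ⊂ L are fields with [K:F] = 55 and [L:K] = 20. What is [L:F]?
[L:F] = 1100

The tower law says that for any tower of field extensions F ⊂ K ⊂ L with finite degrees, [L:F] = [L:K] · [K:F]. Here this gives [L:F] = 20 · 55 = 1100.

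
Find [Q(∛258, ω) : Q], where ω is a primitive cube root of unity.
[Q(∛258, ω) : Q] = 6

[Q(∛258):Q] = 3 (min poly x^3 - 258, irreducible since 258 is not a perfect cube). [Q(ω):Q] = 2 (min poly x^2 + x + 1). Since Q(∛258) ⊂ R and ω ∉ R, we have ω ∉ Q(∛258), so x^2 + x + 1 remains irreducible over Q(∛258) and [Q(∛258, ω) : Q(∛258)] = 2. By the tower law, [Q(∛258, ω) : Q] = 3 · 2 = 6. (In fact Q(∛258, ω) is the splitting field of x^3 - 258 over Q.)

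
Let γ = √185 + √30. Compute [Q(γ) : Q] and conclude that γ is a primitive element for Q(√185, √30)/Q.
[Q(γ) : Q] = 4 (equivalently, Q(γ) = Q(√185, √30))

Obviously Q(γ) ⊆ Q(√185, √30), and [Q(√185, √30):Q] = 4 (since 185, 30 are distinct squarefree integers > 1 with 5550 not a perfect square). To show equality we compute the minimal polynomial of γ. From γ = √185 + √30: γ^2 = 185 + 2√(5550) + 30 = 215 + 2√(5550), so γ^2 - 215 = 2√(5550); squaring, (γ^2 - 215)^2 = 4·5550, i.e. γ^4 - 430γ^2 + 46225 - 22200 = 0, i.e. γ^4 - 430γ^2 + 24025 = 0. So γ is a root of x^4 - 430x^2 + 24025. This polynomial is irreducible over Q: it has no rational root (each ±√185 ± √30 is irrational), and any factorization into two quadratics over Q would force √(5550) ∈ Q (pairing opposite roots) or √185, √30 ∈ Q (other pairings), all impossible. Hence [Q(γ):Q] = 4 = [Q(√185, √30):Q], so Q(γ) = Q(√185, √30).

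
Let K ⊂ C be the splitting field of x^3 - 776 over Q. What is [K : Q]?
[K : Q] = 6

The roots of x^3 - 776 are ∛776, ω∛776, ω^2∛776 where ω = e^(2πi/3) is a primitive cube root of unity, so K = Q(∛776, ω). Now [Q(∛776):Q] = 3 (since 776 is not a perfect cube, x^3 - 776 is irreducible) and [Q(ω):Q] = 2. Both 2 and 3 divide [K:Q], and [K:Q] ≤ 3·2 = 6, so [K:Q] = 6. (Equivalently: Q(∛776) ⊂ R but ω ∉ R, so [K : Q(∛776)] = 2.)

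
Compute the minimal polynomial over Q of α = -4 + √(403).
m_α(x) = x^2 + 8x - 387

From α + 4 = √(403), squaring gives (α + 4)^2 = 403, i.e. α^2 + 8α + 16 = 403, so α^2 + 8α - 387 = 0. The discriminant of x^2 + 8x - 387 is (8)^2 - 4·(-387) = 64 + 1548 = 1612, and 4·(403) is not a perfect square in Q since 403 is squarefree and ≠ 1. Hence x^2 + 8x - 387 is irreducible over Q and is the minimal polynomial of α.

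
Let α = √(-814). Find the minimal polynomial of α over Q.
m_α(x) = x^2 + 814

α satisfies α^2 + 814 = 0, so x^2 + 814 annihilates α. Since d = -814 is squarefree and ≠ 1, it is not a perfect square in Q, so x^2 + 814 has no rational root and is therefore irreducible over Q (a degree-2 polynomial over a field is irreducible iff it has no root). Hence m_α(x) = x^2 + 814.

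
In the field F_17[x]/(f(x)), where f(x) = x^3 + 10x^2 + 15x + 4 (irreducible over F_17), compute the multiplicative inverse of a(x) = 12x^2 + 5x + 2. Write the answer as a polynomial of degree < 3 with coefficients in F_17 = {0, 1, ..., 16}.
a(x)^(-1) ≡ 6x^2 + 4x (mod f(x))

Since f is irreducible over F_17, F_17[x]/(f) is a field and a(x) ≠ 0 has an inverse. Apply the extended Euclidean algorithm to f(x) and a(x) in F_17[x]: f(x) = (10x + 8)·a(x) + (6x + 5);  a(x) = (2x + 2)·(6x + 5) + (9). The last nonzero remainder is the constant 9 = gcd(f, a) in F_17. Back-substituting through the division chain expresses 9 = s(x)·a(x) + t(x)·f(x) with s(x) ≡ 3x^2 + 2x (mod f), so (3x^2 + 2x)·a(x) ≡ 9 (mod f). Multiplying by 9^(-1) ≡ 2 in F_17 gives a(x)^(-1) ≡ 2·(3x^2 + 2x) ≡ 6x^2 + 4x (mod f). Check: (12x^2 + 5x + 2)·(6x^2 + 4x) = 4x^4 + 10x^3 + 15x^2 + 8x ≡ 1 (mod x^3 + 10x^2 + 15x + 4).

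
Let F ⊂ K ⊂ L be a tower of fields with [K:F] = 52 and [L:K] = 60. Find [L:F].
[L:F] = 3120

The tower law says that for any tower of field extensions F ⊂ K ⊂ L with finite degrees, [L:F] = [L:K] · [K:F]. Here this gives [L:F] = 60 · 52 = 3120.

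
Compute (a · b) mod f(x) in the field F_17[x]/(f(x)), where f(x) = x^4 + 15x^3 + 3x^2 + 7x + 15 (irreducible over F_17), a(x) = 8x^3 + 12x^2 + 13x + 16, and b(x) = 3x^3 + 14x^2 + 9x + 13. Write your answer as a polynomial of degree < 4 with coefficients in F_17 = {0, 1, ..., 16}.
a · b ≡ 11x^2 + 14x + 12 (mod f(x))

Multiply in F_17[x]: a(x)·b(x) = (8x^3 + 12x^2 + 13x + 16)·(3x^3 + 14x^2 + 9x + 13) = 7x^6 + 12x^5 + 7x^4 + 4x^2 + 7x + 4. This has degree ≥ 4, so divide by f(x) over F_17: 7x^6 + 12x^5 + 7x^4 + 4x^2 + 7x + 4 = (7x^2 + 9x + 4)·(x^4 + 15x^3 + 3x^2 + 7x + 15) + (11x^2 + 14x + 12). Hence a·b ≡ 11x^2 + 14x + 12 (mod f). (F_17[x]/(f) is a field with 17^4 = 83521 elements since f is irreducible of degree 4.)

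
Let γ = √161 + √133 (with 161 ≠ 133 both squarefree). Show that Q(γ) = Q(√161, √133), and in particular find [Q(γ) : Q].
[Q(γ) : Q] = 4 (equivalently, Q(γ) = Q(√161, √133))

Obviously Q(γ) ⊆ Q(√161, √133), and [Q(√161, √133):Q] = 4 (since 161, 133 are distinct squarefree integers > 1 with 21413 not a perfect square). To show equality we compute the minimal polynomial of γ. From γ = √161 + √133: γ^2 = 161 + 2√(21413) + 133 = 294 + 2√(21413), so γ^2 - 294 = 2√(21413); squaring, (γ^2 - 294)^2 = 4·21413, i.e. γ^4 - 588γ^2 + 86436 - 85652 = 0, i.e. γ^4 - 588γ^2 + 784 = 0. So γ is a root of x^4 - 588x^2 + 784. This polynomial is irreducible over Q: it has no rational root (each ±√161 ± √133 is irrational), and any factorization into two quadratics over Q would force √(21413) ∈ Q (pairing opposite roots) or √161, √133 ∈ Q (other pairings), all impossible. Hence [Q(γ):Q] = 4 = [Q(√161, √133):Q], so Q(γ) = Q(√161, √133).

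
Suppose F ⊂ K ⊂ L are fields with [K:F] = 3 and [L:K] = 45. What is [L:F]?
[L:F] = 135

The tower law says that for any tower of field extensions F ⊂ K ⊂ L with finite degrees, [L:F] = [L:K] · [K:F]. Here this gives [L:F] = 45 · 3 = 135.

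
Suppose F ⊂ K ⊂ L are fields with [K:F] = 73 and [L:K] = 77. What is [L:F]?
[L:F] = 5621

The tower law says that for any tower of field extensions F ⊂ K ⊂ L with finite degrees, [L:F] = [L:K] · [K:F]. Here this gives [L:F] = 77 · 73 = 5621.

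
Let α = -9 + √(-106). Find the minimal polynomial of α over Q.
m_α(x) = x^2 + 18x + 187

From α + 9 = √(-106), squaring gives (α + 9)^2 = -106, i.e. α^2 + 18α + 81 = -106, so α^2 + 18α + 187 = 0. The discriminant of x^2 + 18x + 187 is (18)^2 - 4·(187) = 324 - 748 = -424, and 4·(-106) is not a perfect square in Q since -106 is squarefree and ≠ 1. Hence x^2 + 18x + 187 is irreducible over Q and is the minimal polynomial of α.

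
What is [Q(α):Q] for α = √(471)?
[Q(α):Q] = 2

[Q(α):Q] equals the degree of the minimal polynomial of α. Here α^2 = 471 and x^2 - 471 is irreducible (d = 471 is squarefree, ≠ 1, hence not a square), so deg(m_α) = 2. Thus [Q(α):Q] = 2.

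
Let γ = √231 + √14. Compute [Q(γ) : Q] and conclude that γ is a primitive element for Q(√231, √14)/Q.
[Q(γ) : Q] = 4 (equivalently, Q(γ) = Q(√231, √14))

Obviously Q(γ) ⊆ Q(√231, √14), and [Q(√231, √14):Q] = 4 (since 231, 14 are distinct squarefree integers > 1 with 3234 not a perfect square). To show equality we compute the minimal polynomial of γ. From γ = √231 + √14: γ^2 = 231 + 2√(3234) + 14 = 245 + 2√(3234), so γ^2 - 245 = 2√(3234); squaring, (γ^2 - 245)^2 = 4·3234, i.e. γ^4 - 490γ^2 + 60025 - 12936 = 0, i.e. γ^4 - 490γ^2 + 47089 = 0. So γ is a root of x^4 - 490x^2 + 47089. This polynomial is irreducible over Q: it has no rational root (each ±√231 ± √14 is irrational), and any factorization into two quadratics over Q would force √(3234) ∈ Q (pairing opposite roots) or √231, √14 ∈ Q (other pairings), all impossible. Hence [Q(γ):Q] = 4 = [Q(√231, √14):Q], so Q(γ) = Q(√231, √14).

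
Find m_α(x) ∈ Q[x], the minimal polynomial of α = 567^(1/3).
m_α(x) = x^3 - 567

α satisfies α^3 = 567, so x^3 - 567 annihilates α. By the rational root test, a rational root p/q (in lowest terms) of x^3 - 567 would satisfy p^3 = 567 q^3, forcing q = 1 and p^3 = 567; but 567 is not a perfect cube, contradiction. A monic cubic over Q with no rational root is irreducible (any nontrivial factorization would include a linear factor). Hence x^3 - 567 is the minimal polynomial of α, and in particular [Q(α):Q] = 3.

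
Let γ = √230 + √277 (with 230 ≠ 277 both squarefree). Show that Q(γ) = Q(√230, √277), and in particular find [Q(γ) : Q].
[Q(γ) : Q] = 4 (equivalently, Q(γ) = Q(√230, √277))

Obviously Q(γ) ⊆ Q(√230, √277), and [Q(√230, √277):Q] = 4 (since 230, 277 are distinct squarefree integers > 1 with 63710 not a perfect square). To show equality we compute the minimal polynomial of γ. From γ = √230 + √277: γ^2 = 230 + 2√(63710) + 277 = 507 + 2√(63710), so γ^2 - 507 = 2√(63710); squaring, (γ^2 - 507)^2 = 4·63710, i.e. γ^4 - 1014γ^2 + 257049 - 254840 = 0, i.e. γ^4 - 1014γ^2 + 2209 = 0. So γ is a root of x^4 - 1014x^2 + 2209. This polynomial is irreducible over Q: it has no rational root (each ±√230 ± √277 is irrational), and any factorization into two quadratics over Q would force √(63710) ∈ Q (pairing opposite roots) or √230, √277 ∈ Q (other pairings), all impossible. Hence [Q(γ):Q] = 4 = [Q(√230, √277):Q], so Q(γ) = Q(√230, √277).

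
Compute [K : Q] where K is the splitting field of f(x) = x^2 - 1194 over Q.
[K : Q] = 2

f(x) = x^2 - 1194 factors as (x - √1194)(x + √1194). The splitting field is K = Q(√1194). Since 1194 is squarefree and > 1, it is not a perfect square, so x^2 - 1194 is irreducible over Q and [Q(√1194) : Q] = 2. Hence [K : Q] = 2.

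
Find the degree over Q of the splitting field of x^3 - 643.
[K : Q] = 6

The roots of x^3 - 643 are ∛643, ω∛643, ω^2∛643 where ω = e^(2πi/3) is a primitive cube root of unity, so K = Q(∛643, ω). Now [Q(∛643):Q] = 3 (since 643 is not a perfect cube, x^3 - 643 is irreducible) and [Q(ω):Q] = 2. Both 2 and 3 divide [K:Q], and [K:Q] ≤ 3·2 = 6, so [K:Q] = 6. (Equivalently: Q(∛643) ⊂ R but ω ∉ R, so [K : Q(∛643)] = 2.)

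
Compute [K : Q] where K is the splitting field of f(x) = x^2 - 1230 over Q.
[K : Q] = 2

f(x) = x^2 - 1230 factors as (x - √1230)(x + √1230). The splitting field is K = Q(√1230). Since 1230 is squarefree and > 1, it is not a perfect square, so x^2 - 1230 is irreducible over Q and [Q(√1230) : Q] = 2. Hence [K : Q] = 2.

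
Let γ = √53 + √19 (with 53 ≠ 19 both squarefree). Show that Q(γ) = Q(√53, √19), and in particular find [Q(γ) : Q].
[Q(γ) : Q] = 4 (equivalently, Q(γ) = Q(√53, √19))

Obviously Q(γ) ⊆ Q(√53, √19), and [Q(√53, √19):Q] = 4 (since 53, 19 are distinct squarefree integers > 1 with 1007 not a perfect square). To show equality we compute the minimal polynomial of γ. From γ = √53 + √19: γ^2 = 53 + 2√(1007) + 19 = 72 + 2√(1007), so γ^2 - 72 = 2√(1007); squaring, (γ^2 - 72)^2 = 4·1007, i.e. γ^4 - 144γ^2 + 5184 - 4028 = 0, i.e. γ^4 - 144γ^2 + 1156 = 0. So γ is a root of x^4 - 144x^2 + 1156. This polynomial is irreducible over Q: it has no rational root (each ±√53 ± √19 is irrational), and any factorization into two quadratics over Q would force √(1007) ∈ Q (pairing opposite roots) or √53, √19 ∈ Q (other pairings), all impossible. Hence [Q(γ):Q] = 4 = [Q(√53, √19):Q], so Q(γ) = Q(√53, √19).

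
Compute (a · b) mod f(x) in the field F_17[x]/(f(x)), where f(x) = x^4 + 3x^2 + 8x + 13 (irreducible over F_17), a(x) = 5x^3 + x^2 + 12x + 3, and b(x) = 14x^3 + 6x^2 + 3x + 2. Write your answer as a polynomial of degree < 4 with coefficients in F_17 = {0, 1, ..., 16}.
a · b ≡ 13x^3 + 13x^2 + 3x + 7 (mod f(x))

Multiply in F_17[x]: a(x)·b(x) = (5x^3 + x^2 + 12x + 3)·(14x^3 + 6x^2 + 3x + 2) = 2x^6 + 10x^5 + 2x^4 + 8x^3 + 5x^2 + 16x + 6. This has degree ≥ 4, so divide by f(x) over F_17: 2x^6 + 10x^5 + 2x^4 + 8x^3 + 5x^2 + 16x + 6 = (2x^2 + 10x + 13)·(x^4 + 3x^2 + 8x + 13) + (13x^3 + 13x^2 + 3x + 7). Hence a·b ≡ 13x^3 + 13x^2 + 3x + 7 (mod f). (F_17[x]/(f) is a field with 17^4 = 83521 elements since f is irreducible of degree 4.)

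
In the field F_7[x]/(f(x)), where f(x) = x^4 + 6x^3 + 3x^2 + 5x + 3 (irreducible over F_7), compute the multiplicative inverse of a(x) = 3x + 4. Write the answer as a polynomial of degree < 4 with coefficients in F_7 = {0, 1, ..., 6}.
a(x)^(-1) ≡ 4x^3 + 5x + 4 (mod f(x))

Since f is irreducible over F_7, F_7[x]/(f) is a field and a(x) ≠ 0 has an inverse. Apply the extended Euclidean algorithm to f(x) and a(x) in F_7[x]: f(x) = (5x^3 + x + 5)·a(x) + (4). The last nonzero remainder is the constant 4 = gcd(f, a) in F_7. Back-substituting through the division chain expresses 4 = s(x)·a(x) + t(x)·f(x) with s(x) ≡ 2x^3 + 6x + 2 (mod f), so (2x^3 + 6x + 2)·a(x) ≡ 4 (mod f). Multiplying by 4^(-1) ≡ 2 in F_7 gives a(x)^(-1) ≡ 2·(2x^3 + 6x + 2) ≡ 4x^3 + 5x + 4 (mod f). Check: (3x + 4)·(4x^3 + 5x + 4) = 5x^4 + 2x^3 + x^2 + 4x + 2 ≡ 1 (mod x^4 + 6x^3 + 3x^2 + 5x + 3).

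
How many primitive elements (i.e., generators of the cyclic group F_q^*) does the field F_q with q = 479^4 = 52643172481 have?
There are φ(52643172480) = 13811646464 primitive elements

F_q^* is cyclic of order q - 1 = 52643172480. A cyclic group of order m has exactly φ(m) generators. Here m = 52643172480 = 2^7 · 3 · 5 · 89 · 239 · 1289, so the number of primitive elements is φ(52643172480) = 13811646464.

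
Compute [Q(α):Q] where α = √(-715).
[Q(α):Q] = 2

[Q(α):Q] equals the degree of the minimal polynomial of α. Here α^2 = -715 and x^2 + 715 is irreducible (d = -715 is squarefree, ≠ 1, hence not a square), so deg(m_α) = 2. Thus [Q(α):Q] = 2.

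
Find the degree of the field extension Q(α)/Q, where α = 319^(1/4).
[Q(α):Q] = 4

α is a root of x^4 - 319. By Eisenstein's criterion at the prime p = 11 (which divides the constant term 319 but p^2 = 121 does not, since 319 is squarefree), x^4 - 319 is irreducible over Q. Hence [Q(α):Q] = 4.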